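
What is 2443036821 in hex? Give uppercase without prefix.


2443036821 = 919DC895 hex

919DC895


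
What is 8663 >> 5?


0b10000111010111 >> 5 = 0b100001110 = 270

270


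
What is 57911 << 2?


0b1110001000110111 << 2 = 0b111000100011011100 = 231644

231644


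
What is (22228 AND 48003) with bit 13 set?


Step 1: 22228 & 48003 = 4736
Step 2: 4736 | (1 << 13) = 4736 | 8192 = 12928

12928


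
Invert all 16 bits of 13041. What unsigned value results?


13041 ^ 65535 = 52494

52494


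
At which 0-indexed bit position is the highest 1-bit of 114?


0b1110010. Highest set bit at position 6

6


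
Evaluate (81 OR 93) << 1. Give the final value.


Step 1: 81 | 93 = 93
Step 2: 93 << 1 = 186

186


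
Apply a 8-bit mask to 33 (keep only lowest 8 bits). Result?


33 & 255 = 33

33


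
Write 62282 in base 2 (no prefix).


62282 = 1111001101001010 in binary

1111001101001010


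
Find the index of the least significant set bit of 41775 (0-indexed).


0b1010001100101111. Lowest set bit at position 0

0


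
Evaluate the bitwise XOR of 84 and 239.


0b1010100 ^ 0b11101111 = 0b10111011 = 187

187


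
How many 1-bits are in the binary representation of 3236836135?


0b11000000111011100011001100100111 has 16 set bits

16


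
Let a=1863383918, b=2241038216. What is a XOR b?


1863383918 ^ 2241038216 = 3934485734

3934485734


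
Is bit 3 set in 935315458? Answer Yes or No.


0b110111101111111100100000000010, bit 3 = 0. No

No


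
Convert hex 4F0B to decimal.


4F0B hex = 20235 decimal

20235


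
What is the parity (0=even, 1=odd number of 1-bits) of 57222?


0b1101111110000110 has 10 ones => parity 0

0


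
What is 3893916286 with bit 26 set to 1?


3893916286 | (1 << 26) = 3893916286 | 67108864 = 3961025150

3961025150


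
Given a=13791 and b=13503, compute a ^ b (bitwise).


13791 ^ 13503 = 352

352


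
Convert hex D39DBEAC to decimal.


D39DBEAC hex = 3550330540 decimal

3550330540


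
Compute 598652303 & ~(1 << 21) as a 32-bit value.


598652303 & ~(1 << 21) = 596555151

596555151


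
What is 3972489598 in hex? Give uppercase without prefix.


3972489598 = ECC7617E hex

ECC7617E


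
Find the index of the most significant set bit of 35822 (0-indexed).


0b1000101111101110. Highest set bit at position 15

15


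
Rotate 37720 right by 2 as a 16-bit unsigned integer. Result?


Rotate 0b1001001101011000 right by 2 (16-bit) = 0b10010011010110 = 9430

9430


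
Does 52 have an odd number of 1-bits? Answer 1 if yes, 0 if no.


0b110100 has 3 ones => parity 1

1


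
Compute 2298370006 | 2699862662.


0b10001000111111100101011111010110 | 0b10100000111011001010001010000110 = 0b10101000111111101111011111010110 = 2835281878

2835281878


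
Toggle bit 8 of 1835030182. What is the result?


1835030182 ^ (1 << 8) = 1835030182 ^ 256 = 1835030438

1835030438


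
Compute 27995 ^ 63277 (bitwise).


0b110110101011011 ^ 0b1111011100101101 = 0b1001101001110110 = 39542

39542


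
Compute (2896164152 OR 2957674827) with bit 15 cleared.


Step 1: 2896164152 | 2957674827 = 3168796027
Step 2: 3168796027 & ~(1 << 15) = 3168763259

3168763259


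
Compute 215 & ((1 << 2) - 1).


215 & 3 = 3

3


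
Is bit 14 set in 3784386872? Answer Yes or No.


0b11100001100100010010100100111000, bit 14 = 0. No

No


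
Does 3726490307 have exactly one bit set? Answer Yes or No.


0b11011110000111011011101011000011. Multiple bits set => No

No


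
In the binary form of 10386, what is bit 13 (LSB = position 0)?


0b10100010010010, position 13 = 1

1


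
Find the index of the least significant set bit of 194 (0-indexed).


0b11000010. Lowest set bit at position 1

1


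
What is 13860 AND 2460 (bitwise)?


0b11011000100100 & 0b100110011100 = 0b100 = 4

4


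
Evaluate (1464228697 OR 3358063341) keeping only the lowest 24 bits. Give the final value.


Step 1: 1464228697 | 3358063341 = 3748133885
Step 2: 3748133885 & 16777215 = 6814717

6814717


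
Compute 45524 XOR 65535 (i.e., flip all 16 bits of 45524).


45524 ^ 65535 = 20011

20011


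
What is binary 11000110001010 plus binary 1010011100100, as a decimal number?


11000110001010 + 1010011100100 = 100011001101110 = 18030

18030


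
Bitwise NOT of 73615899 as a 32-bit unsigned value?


~0b100011000110100101000011011 = 0b11111011100111001011010111100100 = 4221351396 (32-bit unsigned)

4221351396


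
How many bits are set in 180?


0b10110100 has 4 set bits

4


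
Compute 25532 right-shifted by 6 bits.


0b110001110111100 >> 6 = 0b110001110 = 398

398


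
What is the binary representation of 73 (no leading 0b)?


73 = 1001001 in binary

1001001


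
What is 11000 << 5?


0b10101011111000 << 5 = 0b1010101111100000000 = 352000

352000


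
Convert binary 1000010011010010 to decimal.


1000010011010010 in decimal = 34002

34002


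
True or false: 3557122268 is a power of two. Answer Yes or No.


0b11010100000001010110000011011100. Multiple bits set => No

No


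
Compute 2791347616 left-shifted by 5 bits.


0b10100110011000001001010110100000 << 5 = 0b1010011001100000100101011010000000000 = 89323123712

89323123712


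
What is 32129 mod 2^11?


32129 & 2047 = 1409

1409


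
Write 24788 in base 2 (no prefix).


24788 = 110000011010100 in binary

110000011010100


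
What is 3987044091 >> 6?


0b11101101101001010111011011111011 >> 6 = 0b11101101101001010111011011 = 62297563

62297563


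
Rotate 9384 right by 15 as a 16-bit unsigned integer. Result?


Rotate 0b10010010101000 right by 15 (16-bit) = 0b100100101010000 = 18768

18768


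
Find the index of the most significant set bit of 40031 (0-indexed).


0b1001110001011111. Highest set bit at position 15

15


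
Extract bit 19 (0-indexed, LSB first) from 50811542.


0b11000001110101001010010110, position 19 = 0

0


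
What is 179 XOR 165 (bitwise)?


0b10110011 ^ 0b10100101 = 0b10110 = 22

22


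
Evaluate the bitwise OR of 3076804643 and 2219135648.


0b10110111011001000101000000100011 | 0b10000100010001010101001010100000 = 0b10110111011001010101001010100011 = 3076870819

3076870819


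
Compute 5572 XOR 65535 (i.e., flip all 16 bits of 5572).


5572 ^ 65535 = 59963

59963


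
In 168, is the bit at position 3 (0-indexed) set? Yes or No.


0b10101000, bit 3 = 1. Yes

Yes


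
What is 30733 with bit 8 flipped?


30733 ^ (1 << 8) = 30733 ^ 256 = 30989

30989


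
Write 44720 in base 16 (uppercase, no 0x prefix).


44720 = AEB0 hex

AEB0


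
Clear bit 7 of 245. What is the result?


245 & ~(1 << 7) = 117

117


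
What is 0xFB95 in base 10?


FB95 hex = 64405 decimal

64405


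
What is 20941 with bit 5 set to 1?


20941 | (1 << 5) = 20941 | 32 = 20973

20973


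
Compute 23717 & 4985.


0b101110010100101 & 0b1001101111001 = 0b1000000100001 = 4129

4129


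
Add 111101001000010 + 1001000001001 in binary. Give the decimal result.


111101001000010 + 1001000001001 = 1000110001001011 = 35915

35915


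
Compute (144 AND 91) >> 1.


Step 1: 144 & 91 = 16
Step 2: 16 >> 1 = 8

8


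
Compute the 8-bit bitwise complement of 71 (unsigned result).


~0b1000111 = 0b10111000 = 184 (8-bit unsigned)

184


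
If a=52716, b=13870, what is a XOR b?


52716 ^ 13870 = 64450

64450


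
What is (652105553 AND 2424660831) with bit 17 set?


Step 1: 652105553 & 2424660831 = 8667985
Step 2: 8667985 | (1 << 17) = 8667985 | 131072 = 8799057

8799057


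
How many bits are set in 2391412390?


0b10001110100010100000111010100110 has 14 set bits

14


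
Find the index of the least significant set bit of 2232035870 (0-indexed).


0b10000101000010100010101000011110. Lowest set bit at position 1

1


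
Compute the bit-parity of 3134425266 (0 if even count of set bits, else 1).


0b10111010110100111000100010110010 has 16 ones => parity 0

0


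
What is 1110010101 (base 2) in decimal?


1110010101 in decimal = 917

917


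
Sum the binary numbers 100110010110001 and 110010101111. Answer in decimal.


100110010110001 + 110010101111 = 101100101100000 = 22880

22880


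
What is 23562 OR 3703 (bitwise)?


0b101110000001010 | 0b111001110111 = 0b101111001111111 = 24191

24191


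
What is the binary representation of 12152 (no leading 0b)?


12152 = 10111101111000 in binary

10111101111000


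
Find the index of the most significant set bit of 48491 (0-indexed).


0b1011110101101011. Highest set bit at position 15

15


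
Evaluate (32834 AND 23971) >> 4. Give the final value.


Step 1: 32834 & 23971 = 2
Step 2: 2 >> 4 = 0

0


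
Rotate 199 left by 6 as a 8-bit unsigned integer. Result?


Rotate 0b11000111 left by 6 (8-bit) = 0b11110001 = 241

241


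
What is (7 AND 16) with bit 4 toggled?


Step 1: 7 & 16 = 0
Step 2: 0 ^ (1 << 4) = 0 ^ 16 = 16

16


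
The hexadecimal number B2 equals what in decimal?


B2 hex = 178 decimal

178


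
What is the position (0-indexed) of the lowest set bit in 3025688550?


0b10110100010110000101011111100110. Lowest set bit at position 1

1


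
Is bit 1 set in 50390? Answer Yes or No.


0b1100010011010110, bit 1 = 1. Yes

Yes


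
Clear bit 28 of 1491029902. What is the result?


1491029902 & ~(1 << 28) = 1222594446

1222594446


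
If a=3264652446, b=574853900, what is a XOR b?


3264652446 ^ 574853900 = 3772069778

3772069778


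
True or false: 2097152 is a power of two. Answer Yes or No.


0b1000000000000000000000. Only one bit set => Yes

Yes


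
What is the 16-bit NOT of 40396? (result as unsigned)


~0b1001110111001100 = 0b110001000110011 = 25139 (16-bit unsigned)

25139


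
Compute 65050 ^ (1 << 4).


65050 ^ (1 << 4) = 65050 ^ 16 = 65034

65034


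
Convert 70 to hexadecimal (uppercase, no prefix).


70 = 46 hex

46


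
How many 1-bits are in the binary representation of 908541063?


0b110110001001110011110010000111 has 16 set bits

16


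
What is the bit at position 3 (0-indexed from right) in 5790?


0b1011010011110, position 3 = 1

1


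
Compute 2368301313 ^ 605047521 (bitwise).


0b10001101001010010110100100000001 ^ 0b100100000100000100101011100001 = 0b10101001001110010010001111100000 = 2839094240

2839094240


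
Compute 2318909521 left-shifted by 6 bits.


0b10001010001101111100000001010001 << 6 = 0b10001010001101111100000001010001000000 = 148410209344

148410209344


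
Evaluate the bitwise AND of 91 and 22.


0b1011011 & 0b10110 = 0b10010 = 18

18


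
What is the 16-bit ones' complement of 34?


34 ^ 65535 = 65501

65501


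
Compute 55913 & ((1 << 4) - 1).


55913 & 15 = 9

9


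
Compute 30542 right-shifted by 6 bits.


0b111011101001110 >> 6 = 0b111011101 = 477

477


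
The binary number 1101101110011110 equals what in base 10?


1101101110011110 in decimal = 56222

56222


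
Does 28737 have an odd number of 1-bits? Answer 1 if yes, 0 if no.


0b111000001000001 has 5 ones => parity 1

1


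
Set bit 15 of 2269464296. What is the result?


2269464296 | (1 << 15) = 2269464296 | 32768 = 2269497064

2269497064


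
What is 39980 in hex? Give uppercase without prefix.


39980 = 9C2C hex

9C2C


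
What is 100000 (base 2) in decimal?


100000 in decimal = 32

32


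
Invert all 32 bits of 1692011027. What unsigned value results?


1692011027 ^ 4294967295 = 2602956268

2602956268


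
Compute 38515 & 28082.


0b1001011001110011 & 0b110110110110010 = 0b10000110010 = 1074

1074


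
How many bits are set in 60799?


0b1110110101111111 has 13 set bits

13


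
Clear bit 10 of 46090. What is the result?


46090 & ~(1 << 10) = 45066

45066


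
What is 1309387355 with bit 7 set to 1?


1309387355 | (1 << 7) = 1309387355 | 128 = 1309387483

1309387483


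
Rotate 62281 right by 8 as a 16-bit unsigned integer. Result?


Rotate 0b1111001101001001 right by 8 (16-bit) = 0b100100111110011 = 18931

18931


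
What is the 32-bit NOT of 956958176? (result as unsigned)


~0b111001000010100000010111100000 = 0b11000110111101011111101000011111 = 3338009119 (32-bit unsigned)

3338009119


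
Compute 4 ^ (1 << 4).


4 ^ (1 << 4) = 4 ^ 16 = 20

20


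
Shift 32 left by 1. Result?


0b100000 << 1 = 0b1000000 = 64

64


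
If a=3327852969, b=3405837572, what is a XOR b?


3327852969 ^ 3405837572 = 224130221

224130221


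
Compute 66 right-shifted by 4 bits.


0b1000010 >> 4 = 0b100 = 4

4


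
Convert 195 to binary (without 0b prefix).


195 = 11000011 in binary

11000011


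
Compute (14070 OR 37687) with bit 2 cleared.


Step 1: 14070 | 37687 = 47095
Step 2: 47095 & ~(1 << 2) = 47091

47091


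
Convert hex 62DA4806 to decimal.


62DA4806 hex = 1658472454 decimal

1658472454


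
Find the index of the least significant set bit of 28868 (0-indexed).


0b111000011000100. Lowest set bit at position 2

2


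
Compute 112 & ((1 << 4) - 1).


112 & 15 = 0

0


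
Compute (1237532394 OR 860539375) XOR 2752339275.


Step 1: 1237532394 | 860539375 = 2076966895
Step 2: 2076966895 ^ 2752339275 = 3754336932

3754336932


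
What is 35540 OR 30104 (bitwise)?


0b1000101011010100 | 0b111010110011000 = 0b1111111111011100 = 65500

65500


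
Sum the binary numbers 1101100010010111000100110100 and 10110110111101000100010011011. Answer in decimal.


1101100010010111000100110100 + 10110110111101000100010011011 = 100100011001111111100111001111 = 610793935

610793935


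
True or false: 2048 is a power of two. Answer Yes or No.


0b100000000000. Only one bit set => Yes

Yes


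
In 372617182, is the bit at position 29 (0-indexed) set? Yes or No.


0b10110001101011010111111011110, bit 29 = 0. No

No


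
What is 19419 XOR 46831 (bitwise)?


0b100101111011011 ^ 0b1011011011101111 = 0b1111110100110100 = 64820

64820


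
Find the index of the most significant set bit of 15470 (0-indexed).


0b11110001101110. Highest set bit at position 13

13


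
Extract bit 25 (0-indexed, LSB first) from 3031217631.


0b10110100101011001011010111011111, position 25 = 0

0


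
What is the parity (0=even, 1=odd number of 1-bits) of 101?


0b1100101 has 4 ones => parity 0

0


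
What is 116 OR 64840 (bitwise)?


0b1110100 | 0b1111110101001000 = 0b1111110101111100 = 64892

64892


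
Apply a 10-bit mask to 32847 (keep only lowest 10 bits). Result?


32847 & 1023 = 79

79


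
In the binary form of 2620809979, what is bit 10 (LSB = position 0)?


0b10011100001101100110001011111011, position 10 = 0

0


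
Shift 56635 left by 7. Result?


0b1101110100111011 << 7 = 0b11011101001110110000000 = 7249280

7249280


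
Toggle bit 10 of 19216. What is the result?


19216 ^ (1 << 10) = 19216 ^ 1024 = 20240

20240


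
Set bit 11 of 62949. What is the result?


62949 | (1 << 11) = 62949 | 2048 = 64997

64997


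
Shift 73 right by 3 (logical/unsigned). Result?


0b1001001 >> 3 = 0b1001 = 9

9


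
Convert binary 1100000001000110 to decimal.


1100000001000110 in decimal = 49222

49222


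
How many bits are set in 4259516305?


0b11111101111000110000111110010001 has 19 set bits

19


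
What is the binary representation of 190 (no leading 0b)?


190 = 10111110 in binary

10111110


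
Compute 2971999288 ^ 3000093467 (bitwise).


0b10110001001001010001110000111000 ^ 0b10110010110100011100101100011011 = 0b11111101001101011100100011 = 66377507

66377507


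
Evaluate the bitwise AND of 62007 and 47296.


0b1111001000110111 & 0b1011100011000000 = 0b1011000000000000 = 45056

45056


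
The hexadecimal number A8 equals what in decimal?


A8 hex = 168 decimal

168


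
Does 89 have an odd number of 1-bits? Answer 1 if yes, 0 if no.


0b1011001 has 4 ones => parity 0

0


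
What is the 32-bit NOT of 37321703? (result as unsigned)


~0b10001110010111101111100111 = 0b11111101110001101000010000011000 = 4257645592 (32-bit unsigned)

4257645592


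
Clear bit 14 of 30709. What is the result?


30709 & ~(1 << 14) = 14325

14325


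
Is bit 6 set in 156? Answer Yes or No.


0b10011100, bit 6 = 0. No

No


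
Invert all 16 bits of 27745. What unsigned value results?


27745 ^ 65535 = 37790

37790


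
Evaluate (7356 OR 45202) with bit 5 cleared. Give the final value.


Step 1: 7356 | 45202 = 48318
Step 2: 48318 & ~(1 << 5) = 48286

48286


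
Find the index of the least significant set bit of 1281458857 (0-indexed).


0b1001100011000011000001010101001. Lowest set bit at position 0

0


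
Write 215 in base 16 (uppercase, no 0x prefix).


215 = D7 hex

D7


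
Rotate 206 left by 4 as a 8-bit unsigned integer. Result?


Rotate 0b11001110 left by 4 (8-bit) = 0b11101100 = 236

236


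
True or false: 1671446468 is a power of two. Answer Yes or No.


0b1100011101000000011111111000100. Multiple bits set => No

No


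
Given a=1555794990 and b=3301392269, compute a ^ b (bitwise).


1555794990 ^ 3301392269 = 2558309283

2558309283


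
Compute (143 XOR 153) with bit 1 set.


Step 1: 143 ^ 153 = 22
Step 2: 22 | (1 << 1) = 22 | 2 = 22

22


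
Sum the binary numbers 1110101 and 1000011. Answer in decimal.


1110101 + 1000011 = 10111000 = 184

184


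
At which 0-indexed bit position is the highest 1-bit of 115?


0b1110011. Highest set bit at position 6

6


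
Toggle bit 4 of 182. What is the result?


182 ^ (1 << 4) = 182 ^ 16 = 166

166


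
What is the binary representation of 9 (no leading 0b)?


9 = 1001 in binary

1001


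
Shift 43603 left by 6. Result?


0b1010101001010011 << 6 = 0b1010101001010011000000 = 2790592

2790592


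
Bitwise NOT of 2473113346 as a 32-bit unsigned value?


~0b10010011011010001011011100000010 = 0b1101100100101110100100011111101 = 1821853949 (32-bit unsigned)

1821853949


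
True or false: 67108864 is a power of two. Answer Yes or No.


0b100000000000000000000000000. Only one bit set => Yes

Yes


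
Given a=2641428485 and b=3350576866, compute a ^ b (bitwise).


2641428485 ^ 3350576866 = 1522843367

1522843367


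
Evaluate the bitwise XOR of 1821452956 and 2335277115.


0b1101100100100010010101010011100 ^ 0b10001011001100011000000000111011 = 0b11100111101000001010101010100111 = 3886066343

3886066343


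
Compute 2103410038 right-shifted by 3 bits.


0b1111101010111110111110101110110 >> 3 = 0b1111101010111110111110101110 = 262926254

262926254


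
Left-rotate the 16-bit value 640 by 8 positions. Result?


Rotate 0b1010000000 left by 8 (16-bit) = 0b1000000000000010 = 32770

32770


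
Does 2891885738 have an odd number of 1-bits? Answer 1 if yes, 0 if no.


0b10101100010111101010110010101010 has 17 ones => parity 1

1


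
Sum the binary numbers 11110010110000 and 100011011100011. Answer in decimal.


11110010110000 + 100011011100011 = 1000001110010011 = 33683

33683


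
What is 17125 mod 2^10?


17125 & 1023 = 741

741


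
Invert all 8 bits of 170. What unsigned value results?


170 ^ 255 = 85

85


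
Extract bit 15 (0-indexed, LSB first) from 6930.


0b1101100010010, position 15 = 0

0


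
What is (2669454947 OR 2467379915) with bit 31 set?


Step 1: 2669454947 | 2467379915 = 2669526763
Step 2: 2669526763 | (1 << 31) = 2669526763 | 2147483648 = 2669526763

2669526763


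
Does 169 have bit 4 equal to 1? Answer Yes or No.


0b10101001, bit 4 = 0. No

No


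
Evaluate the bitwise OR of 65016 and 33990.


0b1111110111111000 | 0b1000010011000110 = 0b1111110111111110 = 65022

65022


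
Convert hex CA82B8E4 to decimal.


CA82B8E4 hex = 3397564644 decimal

3397564644


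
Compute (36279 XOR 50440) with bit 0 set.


Step 1: 36279 ^ 50440 = 18623
Step 2: 18623 | (1 << 0) = 18623 | 1 = 18623

18623


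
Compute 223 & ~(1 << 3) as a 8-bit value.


223 & ~(1 << 3) = 215

215


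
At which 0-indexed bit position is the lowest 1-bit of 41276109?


0b10011101011101001011001101. Lowest set bit at position 0

0


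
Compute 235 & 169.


0b11101011 & 0b10101001 = 0b10101001 = 169

169


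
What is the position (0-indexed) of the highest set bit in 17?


0b10001. Highest set bit at position 4

4


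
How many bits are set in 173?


0b10101101 has 5 set bits

5


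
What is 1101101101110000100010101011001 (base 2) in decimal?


1101101101110000100010101011001 in decimal = 1840792921

1840792921


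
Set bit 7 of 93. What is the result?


93 | (1 << 7) = 93 | 128 = 221

221


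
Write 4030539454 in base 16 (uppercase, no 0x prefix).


4030539454 = F03D26BE hex

F03D26BE


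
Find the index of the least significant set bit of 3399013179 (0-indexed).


0b11001010100110001101001100111011. Lowest set bit at position 0

0


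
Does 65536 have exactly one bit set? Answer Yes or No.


0b10000000000000000. Only one bit set => Yes

Yes


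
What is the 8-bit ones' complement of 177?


177 ^ 255 = 78

78


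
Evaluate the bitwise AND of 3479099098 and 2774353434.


0b11001111010111101101011011011010 & 0b10100101010111010100011000011010 = 0b10000101010111000100011000011010 = 2237416986

2237416986


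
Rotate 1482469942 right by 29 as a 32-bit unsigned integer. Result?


Rotate 0b1011000010111001011001000110110 right by 29 (32-bit) = 0b11000010111001011001000110110010 = 3269824946

3269824946


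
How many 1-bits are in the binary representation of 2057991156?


0b1111010101010100111001111110100 has 19 set bits

19


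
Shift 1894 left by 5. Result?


0b11101100110 << 5 = 0b1110110011000000 = 60608

60608


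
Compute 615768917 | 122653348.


0b100100101100111110001101010101 | 0b111010011111000101010100100 = 0b100111111111111110101111110101 = 671083509

671083509


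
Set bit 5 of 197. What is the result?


197 | (1 << 5) = 197 | 32 = 229

229


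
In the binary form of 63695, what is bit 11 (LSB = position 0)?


0b1111100011001111, position 11 = 1

1


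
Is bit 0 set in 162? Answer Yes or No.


0b10100010, bit 0 = 0. No

No


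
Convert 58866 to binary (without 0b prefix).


58866 = 1110010111110010 in binary

1110010111110010


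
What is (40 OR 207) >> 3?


Step 1: 40 | 207 = 239
Step 2: 239 >> 3 = 29

29


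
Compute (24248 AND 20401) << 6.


Step 1: 24248 & 20401 = 20144
Step 2: 20144 << 6 = 1289216

1289216


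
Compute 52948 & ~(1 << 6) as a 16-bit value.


52948 & ~(1 << 6) = 52884

52884


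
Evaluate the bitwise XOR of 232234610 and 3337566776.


0b1101110101111001111001110010 ^ 0b11000110111011110011101000111000 = 0b11001011001110001010010001001010 = 3409486922

3409486922


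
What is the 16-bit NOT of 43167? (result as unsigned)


~0b1010100010011111 = 0b101011101100000 = 22368 (16-bit unsigned)

22368


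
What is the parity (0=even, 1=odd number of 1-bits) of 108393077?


0b110011101011111001001110101 has 17 ones => parity 1

1


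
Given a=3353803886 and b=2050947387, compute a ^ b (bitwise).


3353803886 ^ 2050947387 = 3185050965

3185050965


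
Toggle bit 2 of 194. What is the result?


194 ^ (1 << 2) = 194 ^ 4 = 198

198


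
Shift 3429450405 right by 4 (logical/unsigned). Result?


0b11001100011010010100001010100101 >> 4 = 0b1100110001101001010000101010 = 214340650

214340650


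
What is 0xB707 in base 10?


B707 hex = 46855 decimal

46855


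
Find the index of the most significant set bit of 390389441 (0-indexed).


0b10111010001001101111011000001. Highest set bit at position 28

28


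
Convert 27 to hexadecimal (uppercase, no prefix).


27 = 1B hex

1B


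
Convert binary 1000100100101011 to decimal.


1000100100101011 in decimal = 35115

35115


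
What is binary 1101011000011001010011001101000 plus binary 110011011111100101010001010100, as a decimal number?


1101011000011001010011001101000 + 110011011111100101010001010100 = 10011110100010101111101010111100 = 2659908284

2659908284


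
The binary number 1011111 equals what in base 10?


1011111 in decimal = 95

95


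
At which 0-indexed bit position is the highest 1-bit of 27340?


0b110101011001100. Highest set bit at position 14

14


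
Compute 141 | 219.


0b10001101 | 0b11011011 = 0b11011111 = 223

223


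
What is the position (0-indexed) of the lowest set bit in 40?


0b101000. Lowest set bit at position 3

3


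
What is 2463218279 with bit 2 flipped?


2463218279 ^ (1 << 2) = 2463218279 ^ 4 = 2463218275

2463218275


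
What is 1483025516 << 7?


0b1011000011001010010110001101100 << 7 = 0b10110000110010100101100011011000000000 = 189827266048

189827266048


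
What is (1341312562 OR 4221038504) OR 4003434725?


Step 1: 1341312562 | 4221038504 = 4294438842
Step 2: 4294438842 | 4003434725 = 4294967295

4294967295


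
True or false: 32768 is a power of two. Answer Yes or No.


0b1000000000000000. Only one bit set => Yes

Yes


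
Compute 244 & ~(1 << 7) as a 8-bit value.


244 & ~(1 << 7) = 116

116


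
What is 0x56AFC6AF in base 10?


56AFC6AF hex = 1454360239 decimal

1454360239


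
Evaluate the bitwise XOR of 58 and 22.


0b111010 ^ 0b10110 = 0b101100 = 44

44


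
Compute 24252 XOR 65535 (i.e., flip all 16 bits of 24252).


24252 ^ 65535 = 41283

41283


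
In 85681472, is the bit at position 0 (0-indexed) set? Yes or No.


0b101000110110110010101000000, bit 0 = 0. No

No


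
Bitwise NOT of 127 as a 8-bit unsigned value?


~0b1111111 = 0b10000000 = 128 (8-bit unsigned)

128


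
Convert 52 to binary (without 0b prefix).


52 = 110100 in binary

110100


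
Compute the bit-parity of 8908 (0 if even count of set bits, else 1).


0b10001011001100 has 6 ones => parity 0

0


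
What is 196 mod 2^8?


196 & 255 = 196

196


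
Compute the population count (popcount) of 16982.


0b100001001010110 has 6 set bits

6


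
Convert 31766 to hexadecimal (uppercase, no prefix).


31766 = 7C16 hex

7C16


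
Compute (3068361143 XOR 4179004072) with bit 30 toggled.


Step 1: 3068361143 ^ 4179004072 = 1341518623
Step 2: 1341518623 ^ (1 << 30) = 1341518623 ^ 1073741824 = 267776799

267776799


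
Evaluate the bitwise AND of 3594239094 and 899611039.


0b11010110001110111011110001110110 & 0b110101100111101111100110011111 = 0b10100000110101011100000010110 = 337295382

337295382


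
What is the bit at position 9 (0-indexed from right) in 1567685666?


0b1011101011100001111110000100010, position 9 = 0

0


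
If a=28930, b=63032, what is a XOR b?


28930 ^ 63032 = 34618

34618


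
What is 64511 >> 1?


0b1111101111111111 >> 1 = 0b111110111111111 = 32255

32255


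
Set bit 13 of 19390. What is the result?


19390 | (1 << 13) = 19390 | 8192 = 27582

27582


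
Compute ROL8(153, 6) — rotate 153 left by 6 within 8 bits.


Rotate 0b10011001 left by 6 (8-bit) = 0b1100110 = 102

102


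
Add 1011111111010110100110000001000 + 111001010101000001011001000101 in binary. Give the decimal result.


1011111111010110100110000001000 + 111001010101000001011001000101 = 10011001001111110110001001001101 = 2571067981

2571067981


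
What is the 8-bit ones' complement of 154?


154 ^ 255 = 101

101


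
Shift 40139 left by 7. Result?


0b1001110011001011 << 7 = 0b10011100110010110000000 = 5137792

5137792


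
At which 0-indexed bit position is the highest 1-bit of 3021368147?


0b10110100000101100110101101010011. Highest set bit at position 31

31


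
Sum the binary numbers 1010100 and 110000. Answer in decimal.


1010100 + 110000 = 10000100 = 132

132


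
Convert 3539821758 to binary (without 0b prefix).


3539821758 = 11010010111111010110010010111110 in binary

11010010111111010110010010111110


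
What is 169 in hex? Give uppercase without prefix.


169 = A9 hex

A9


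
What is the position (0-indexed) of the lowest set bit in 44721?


0b1010111010110001. Lowest set bit at position 0

0


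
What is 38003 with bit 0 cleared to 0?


38003 & ~(1 << 0) = 38002

38002


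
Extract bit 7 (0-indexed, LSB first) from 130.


0b10000010, position 7 = 1

1


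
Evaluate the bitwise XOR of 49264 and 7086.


0b1100000001110000 ^ 0b1101110101110 = 0b1101101111011110 = 56286

56286


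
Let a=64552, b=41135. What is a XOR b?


64552 ^ 41135 = 23687

23687


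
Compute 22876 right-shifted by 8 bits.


0b101100101011100 >> 8 = 0b1011001 = 89

89


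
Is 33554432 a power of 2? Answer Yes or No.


0b10000000000000000000000000. Only one bit set => Yes

Yes


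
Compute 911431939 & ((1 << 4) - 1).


911431939 & 15 = 3

3


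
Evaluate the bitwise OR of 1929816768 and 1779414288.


0b1110011000001101010101011000000 | 0b1101010000011111011010100010000 = 0b1111011000011111011111111010000 = 2064629712

2064629712


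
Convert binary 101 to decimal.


101 in decimal = 5

5


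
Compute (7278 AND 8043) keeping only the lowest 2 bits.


Step 1: 7278 & 8043 = 7274
Step 2: 7274 & 3 = 2

2


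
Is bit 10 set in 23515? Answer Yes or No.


0b101101111011011, bit 10 = 0. No

No


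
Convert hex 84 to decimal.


84 hex = 132 decimal

132


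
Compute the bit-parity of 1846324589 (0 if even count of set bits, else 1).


0b1101110000011001010110101101101 has 17 ones => parity 1

1


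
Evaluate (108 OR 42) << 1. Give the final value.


Step 1: 108 | 42 = 110
Step 2: 110 << 1 = 220

220


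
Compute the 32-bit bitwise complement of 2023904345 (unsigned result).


~0b1111000101000100101010001011001 = 0b10000111010111011010101110100110 = 2271062950 (32-bit unsigned)

2271062950


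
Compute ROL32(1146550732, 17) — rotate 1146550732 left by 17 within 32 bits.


Rotate 0b1000100010101101111100111001100 left by 17 (32-bit) = 0b11110011100110001000100010101101 = 4086859949

4086859949


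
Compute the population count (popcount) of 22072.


0b101011000111000 has 7 set bits

7


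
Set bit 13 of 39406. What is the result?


39406 | (1 << 13) = 39406 | 8192 = 47598

47598


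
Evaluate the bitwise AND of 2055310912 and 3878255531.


0b1111010100000011000111001000000 & 0b11100111001010010111101110101011 = 0b1100010000000010000101000000000 = 1644235264

1644235264


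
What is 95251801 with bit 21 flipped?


95251801 ^ (1 << 21) = 95251801 ^ 2097152 = 93154649

93154649


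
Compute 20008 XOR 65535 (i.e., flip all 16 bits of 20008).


20008 ^ 65535 = 45527

45527


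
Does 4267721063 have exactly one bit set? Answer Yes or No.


0b11111110011000000100000101100111. Multiple bits set => No

No


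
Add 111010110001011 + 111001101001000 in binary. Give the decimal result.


111010110001011 + 111001101001000 = 1110100011010011 = 59603

59603


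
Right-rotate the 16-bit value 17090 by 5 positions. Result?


Rotate 0b100001011000010 right by 5 (16-bit) = 0b1001000010110 = 4630

4630


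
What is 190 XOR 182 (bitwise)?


0b10111110 ^ 0b10110110 = 0b1000 = 8

8


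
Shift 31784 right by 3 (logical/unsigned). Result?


0b111110000101000 >> 3 = 0b111110000101 = 3973

3973


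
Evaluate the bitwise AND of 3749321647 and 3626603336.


0b11011111011110100001101110101111 & 0b11011000001010011001001101001000 = 0b11011000001010000001001100001000 = 3626504968

3626504968


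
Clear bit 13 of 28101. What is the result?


28101 & ~(1 << 13) = 19909

19909


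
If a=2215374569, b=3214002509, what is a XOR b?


2215374569 ^ 3214002509 = 999958436

999958436


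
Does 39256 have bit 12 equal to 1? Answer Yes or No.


0b1001100101011000, bit 12 = 1. Yes

Yes


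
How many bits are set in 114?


0b1110010 has 4 set bits

4


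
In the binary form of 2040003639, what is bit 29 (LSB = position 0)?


0b1111001100101111111110000110111, position 29 = 1

1


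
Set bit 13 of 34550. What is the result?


34550 | (1 << 13) = 34550 | 8192 = 42742

42742


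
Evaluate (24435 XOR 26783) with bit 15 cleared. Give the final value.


Step 1: 24435 ^ 26783 = 14316
Step 2: 14316 & ~(1 << 15) = 14316

14316


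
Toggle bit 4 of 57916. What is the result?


57916 ^ (1 << 4) = 57916 ^ 16 = 57900

57900


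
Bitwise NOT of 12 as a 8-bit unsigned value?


~0b1100 = 0b11110011 = 243 (8-bit unsigned)

243


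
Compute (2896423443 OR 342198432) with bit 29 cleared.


Step 1: 2896423443 | 342198432 = 3169315507
Step 2: 3169315507 & ~(1 << 29) = 2632444595

2632444595


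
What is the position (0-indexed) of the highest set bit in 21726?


0b101010011011110. Highest set bit at position 14

14


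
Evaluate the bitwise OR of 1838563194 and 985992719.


0b1101101100101100011111101111010 | 0b111010110001010000111000001111 = 0b1111111110101110011111101111111 = 2144812927

2144812927


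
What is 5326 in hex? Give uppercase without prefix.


5326 = 14CE hex

14CE


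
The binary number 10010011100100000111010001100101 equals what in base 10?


10010011100100000111010001100101 in decimal = 2475717733

2475717733


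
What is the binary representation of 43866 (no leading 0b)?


43866 = 1010101101011010 in binary

1010101101011010


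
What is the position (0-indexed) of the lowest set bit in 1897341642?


0b1110001000101110010001011001010. Lowest set bit at position 1

1


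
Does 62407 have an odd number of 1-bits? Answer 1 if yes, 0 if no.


0b1111001111000111 has 11 ones => parity 1

1


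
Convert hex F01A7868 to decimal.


F01A7868 hex = 4028266600 decimal

4028266600


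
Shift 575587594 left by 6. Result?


0b100010010011101100010100001010 << 6 = 0b100010010011101100010100001010000000 = 36837606016

36837606016


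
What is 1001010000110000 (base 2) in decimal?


1001010000110000 in decimal = 37936

37936


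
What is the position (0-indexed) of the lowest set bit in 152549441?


0b1001000101111011100001000001. Lowest set bit at position 0

0


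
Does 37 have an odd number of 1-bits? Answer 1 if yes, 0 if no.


0b100101 has 3 ones => parity 1

1


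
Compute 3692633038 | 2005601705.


0b11011100000110010001101111001110 | 0b1110111100010110000110110101001 = 0b11111111100110110001111111101111 = 4288356335

4288356335


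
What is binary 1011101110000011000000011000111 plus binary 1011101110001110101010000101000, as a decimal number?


1011101110000011000000011000111 + 1011101110001110101010000101000 = 10111011100010001101010011101111 = 3146306799

3146306799


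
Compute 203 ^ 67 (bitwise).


0b11001011 ^ 0b1000011 = 0b10001000 = 136

136


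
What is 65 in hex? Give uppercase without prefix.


65 = 41 hex

41


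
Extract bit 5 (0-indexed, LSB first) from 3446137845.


0b11001101011001111110001111110101, position 5 = 1

1


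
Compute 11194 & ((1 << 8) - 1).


11194 & 255 = 186

186


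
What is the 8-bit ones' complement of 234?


234 ^ 255 = 21

21


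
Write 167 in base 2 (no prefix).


167 = 10100111 in binary

10100111


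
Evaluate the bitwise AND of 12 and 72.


0b1100 & 0b1001000 = 0b1000 = 8

8


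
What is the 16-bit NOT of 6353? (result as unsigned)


~0b1100011010001 = 0b1110011100101110 = 59182 (16-bit unsigned)

59182


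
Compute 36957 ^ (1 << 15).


36957 ^ (1 << 15) = 36957 ^ 32768 = 4189

4189


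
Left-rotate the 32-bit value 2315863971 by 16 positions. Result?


Rotate 0b10001010000010010100011110100011 left by 16 (32-bit) = 0b1000111101000111000101000001001 = 1201900041

1201900041


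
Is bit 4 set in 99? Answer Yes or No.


0b1100011, bit 4 = 0. No

No


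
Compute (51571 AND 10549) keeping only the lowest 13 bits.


Step 1: 51571 & 10549 = 2353
Step 2: 2353 & 8191 = 2353

2353


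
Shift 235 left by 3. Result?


0b11101011 << 3 = 0b11101011000 = 1880

1880


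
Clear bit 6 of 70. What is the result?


70 & ~(1 << 6) = 6

6


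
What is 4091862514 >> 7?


0b11110011111001001101110111110010 >> 7 = 0b1111001111100100110111011 = 31967675

31967675


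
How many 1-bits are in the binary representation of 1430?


0b10110010110 has 6 set bits

6


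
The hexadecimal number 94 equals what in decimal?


94 hex = 148 decimal

148


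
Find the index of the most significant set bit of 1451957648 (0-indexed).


0b1010110100010110001110110010000. Highest set bit at position 30

30


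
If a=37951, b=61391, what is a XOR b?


37951 ^ 61391 = 31728

31728


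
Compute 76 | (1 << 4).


76 | (1 << 4) = 76 | 16 = 92

92


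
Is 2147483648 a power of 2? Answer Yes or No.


0b10000000000000000000000000000000. Only one bit set => Yes

Yes


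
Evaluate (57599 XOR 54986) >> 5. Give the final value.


Step 1: 57599 ^ 54986 = 13877
Step 2: 13877 >> 5 = 433

433


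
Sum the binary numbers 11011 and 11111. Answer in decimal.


11011 + 11111 = 111010 = 58

58


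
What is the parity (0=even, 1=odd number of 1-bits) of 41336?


0b1010000101111000 has 7 ones => parity 1

1


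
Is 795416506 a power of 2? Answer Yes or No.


0b101111011010010001011110111010. Multiple bits set => No

No


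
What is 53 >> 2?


0b110101 >> 2 = 0b1101 = 13

13


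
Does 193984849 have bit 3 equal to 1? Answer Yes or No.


0b1011100011111111100101010001, bit 3 = 0. No

No


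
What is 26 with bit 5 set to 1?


26 | (1 << 5) = 26 | 32 = 58

58


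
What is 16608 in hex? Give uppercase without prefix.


16608 = 40E0 hex

40E0


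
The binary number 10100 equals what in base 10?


10100 in decimal = 20

20


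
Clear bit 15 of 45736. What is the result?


45736 & ~(1 << 15) = 12968

12968


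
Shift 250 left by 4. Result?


0b11111010 << 4 = 0b111110100000 = 4000

4000


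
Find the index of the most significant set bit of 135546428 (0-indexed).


0b1000000101000100011000111100. Highest set bit at position 27

27


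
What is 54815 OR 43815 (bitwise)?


0b1101011000011111 | 0b1010101100100111 = 0b1111111100111111 = 65343

65343


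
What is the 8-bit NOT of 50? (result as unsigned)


~0b110010 = 0b11001101 = 205 (8-bit unsigned)

205


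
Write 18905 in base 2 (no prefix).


18905 = 100100111011001 in binary

100100111011001


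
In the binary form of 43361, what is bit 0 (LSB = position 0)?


0b1010100101100001, position 0 = 1

1


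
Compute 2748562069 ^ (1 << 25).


2748562069 ^ (1 << 25) = 2748562069 ^ 33554432 = 2715007637

2715007637
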